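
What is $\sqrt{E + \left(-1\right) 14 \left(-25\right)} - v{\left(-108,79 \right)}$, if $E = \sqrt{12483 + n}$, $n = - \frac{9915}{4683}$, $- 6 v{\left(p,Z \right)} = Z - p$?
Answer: $\frac{187}{6} + \frac{\sqrt{852852350 + 20293 \sqrt{179955202}}}{1561} \approx 52.654$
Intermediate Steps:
$v{\left(p,Z \right)} = - \frac{Z}{6} + \frac{p}{6}$ ($v{\left(p,Z \right)} = - \frac{Z - p}{6} = - \frac{Z}{6} + \frac{p}{6}$)
$n = - \frac{3305}{1561}$ ($n = \left(-9915\right) \frac{1}{4683} = - \frac{3305}{1561} \approx -2.1172$)
$E = \frac{13 \sqrt{179955202}}{1561}$ ($E = \sqrt{12483 - \frac{3305}{1561}} = \sqrt{\frac{19482658}{1561}} = \frac{13 \sqrt{179955202}}{1561} \approx 111.72$)
$\sqrt{E + \left(-1\right) 14 \left(-25\right)} - v{\left(-108,79 \right)} = \sqrt{\frac{13 \sqrt{179955202}}{1561} + \left(-1\right) 14 \left(-25\right)} - \left(\left(- \frac{1}{6}\right) 79 + \frac{1}{6} \left(-108\right)\right) = \sqrt{\frac{13 \sqrt{179955202}}{1561} - -350} - \left(- \frac{79}{6} - 18\right) = \sqrt{\frac{13 \sqrt{179955202}}{1561} + 350} - - \frac{187}{6} = \sqrt{350 + \frac{13 \sqrt{179955202}}{1561}} + \frac{187}{6} = \frac{187}{6} + \sqrt{350 + \frac{13 \sqrt{179955202}}{1561}}$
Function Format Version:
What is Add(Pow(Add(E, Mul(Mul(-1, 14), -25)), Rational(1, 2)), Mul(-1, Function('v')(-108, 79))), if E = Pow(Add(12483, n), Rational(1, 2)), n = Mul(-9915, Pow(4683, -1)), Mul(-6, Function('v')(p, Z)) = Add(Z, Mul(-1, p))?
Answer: Add(Rational(187, 6), Mul(Rational(1, 1561), Pow(Add(852852350, Mul(20293, Pow(179955202, Rational(1, 2)))), Rational(1, 2)))) ≈ 52.654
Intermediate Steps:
Function('v')(p, Z) = Add(Mul(Rational(-1, 6), Z), Mul(Rational(1, 6), p)) (Function('v')(p, Z) = Mul(Rational(-1, 6), Add(Z, Mul(-1, p))) = Add(Mul(Rational(-1, 6), Z), Mul(Rational(1, 6), p)))
n = Rational(-3305, 1561) (n = Mul(-9915, Rational(1, 4683)) = Rational(-3305, 1561) ≈ -2.1172)
E = Mul(Rational(13, 1561), Pow(179955202, Rational(1, 2))) (E = Pow(Add(12483, Rational(-3305, 1561)), Rational(1, 2)) = Pow(Rational(19482658, 1561), Rational(1, 2)) = Mul(Rational(13, 1561), Pow(179955202, Rational(1, 2))) ≈ 111.72)
Add(Pow(Add(E, Mul(Mul(-1, 14), -25)), Rational(1, 2)), Mul(-1, Function('v')(-108, 79))) = Add(Pow(Add(Mul(Rational(13, 1561), Pow(179955202, Rational(1, 2))), Mul(Mul(-1, 14), -25)), Rational(1, 2)), Mul(-1, Add(Mul(Rational(-1, 6), 79), Mul(Rational(1, 6), -108)))) = Add(Pow(Add(Mul(Rational(13, 1561), Pow(179955202, Rational(1, 2))), Mul(-14, -25)), Rational(1, 2)), Mul(-1, Add(Rational(-79, 6), -18))) = Add(Pow(Add(Mul(Rational(13, 1561), Pow(179955202, Rational(1, 2))), 350), Rational(1, 2)), Mul(-1, Rational(-187, 6))) = Add(Pow(Add(350, Mul(Rational(13, 1561), Pow(179955202, Rational(1, 2)))), Rational(1, 2)), Rational(187, 6)) = Add(Rational(187, 6), Pow(Add(350, Mul(Rational(13, 1561), Pow(179955202, Rational(1, 2)))), Rational(1, 2)))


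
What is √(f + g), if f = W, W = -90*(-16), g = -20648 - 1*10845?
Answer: I*√30053 ≈ 173.36*I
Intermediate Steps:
g = -31493 (g = -20648 - 10845 = -31493)
W = 1440
f = 1440
√(f + g) = √(1440 - 31493) = √(-30053) = I*√30053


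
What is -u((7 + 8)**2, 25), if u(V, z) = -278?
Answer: 278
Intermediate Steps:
-u((7 + 8)**2, 25) = -1*(-278) = 278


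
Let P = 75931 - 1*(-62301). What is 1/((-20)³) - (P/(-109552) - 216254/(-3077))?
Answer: -11632880240219/168545752000 ≈ -69.019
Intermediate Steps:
P = 138232 (P = 75931 + 62301 = 138232)
1/((-20)³) - (P/(-109552) - 216254/(-3077)) = 1/((-20)³) - (138232/(-109552) - 216254/(-3077)) = 1/(-8000) - (138232*(-1/109552) - 216254*(-1/3077)) = -1/8000 - (-17279/13694 + 216254/3077) = -1/8000 - 1*2908214793/42136438 = -1/8000 - 2908214793/42136438 = -11632880240219/168545752000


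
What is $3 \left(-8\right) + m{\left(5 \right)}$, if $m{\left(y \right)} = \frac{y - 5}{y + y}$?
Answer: $-24$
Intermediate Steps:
$m{\left(y \right)} = \frac{-5 + y}{2 y}$
$3 \left(-8\right) + m{\left(5 \right)} = 3 \left(-8\right) + \frac{-5 + 5}{2 \cdot 5} = -24 + \frac{1}{2} \cdot \frac{1}{5} \cdot 0 = -24 + 0 = -24$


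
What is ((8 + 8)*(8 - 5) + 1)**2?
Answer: 2401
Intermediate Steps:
((8 + 8)*(8 - 5) + 1)**2 = (16*3 + 1)**2 = (48 + 1)**2 = 49**2 = 2401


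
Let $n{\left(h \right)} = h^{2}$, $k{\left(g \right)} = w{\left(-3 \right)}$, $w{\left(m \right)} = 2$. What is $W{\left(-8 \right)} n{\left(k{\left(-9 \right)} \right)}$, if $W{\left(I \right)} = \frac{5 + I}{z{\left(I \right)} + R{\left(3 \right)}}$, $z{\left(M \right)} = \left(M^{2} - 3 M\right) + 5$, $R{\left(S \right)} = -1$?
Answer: $- \frac{3}{23} \approx -0.13043$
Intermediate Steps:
$k{\left(g \right)} = 2$
$z{\left(M \right)} = 5 + M^{2} - 3 M$
$W{\left(I \right)} = \frac{5 + I}{4 + I^{2} - 3 I}$ ($W{\left(I \right)} = \frac{5 + I}{\left(5 + I^{2} - 3 I\right) - 1} = \frac{5 + I}{4 + I^{2} - 3 I}$)
$W{\left(-8 \right)} n{\left(k{\left(-9 \right)} \right)} = \frac{5 - 8}{4 + \left(-8\right)^{2} - -24} \cdot 2^{2} = \frac{1}{4 + 64 + 24} \left(-3\right) 4 = \frac{1}{92} \left(-3\right) 4 = \left(- \frac{3}{92}\right) 4 = - \frac{3}{23}$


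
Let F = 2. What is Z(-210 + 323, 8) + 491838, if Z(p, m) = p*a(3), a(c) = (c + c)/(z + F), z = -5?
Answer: 491612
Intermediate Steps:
a(c) = -2*c/3 (a(c) = (c + c)/(-5 + 2) = (2*c)/(-3) = (2*c)*(-⅓) = -2*c/3)
Z(p, m) = -2*p (Z(p, m) = p*(-⅔*3) = p*(-2) = -2*p)
Z(-210 + 323, 8) + 491838 = -2*(-210 + 323) + 491838 = -2*113 + 491838 = -226 + 491838 = 491612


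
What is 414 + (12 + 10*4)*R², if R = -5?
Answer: 1714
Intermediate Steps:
414 + (12 + 10*4)*R² = 414 + (12 + 10*4)*(-5)² = 414 + (12 + 40)*25 = 414 + 52*25 = 414 + 1300 = 1714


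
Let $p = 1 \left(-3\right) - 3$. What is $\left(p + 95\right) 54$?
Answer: $4806$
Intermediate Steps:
$p = -6$ ($p = -3 - 3 = -6$)
$\left(p + 95\right) 54 = \left(-6 + 95\right) 54 = 89 \cdot 54 = 4806$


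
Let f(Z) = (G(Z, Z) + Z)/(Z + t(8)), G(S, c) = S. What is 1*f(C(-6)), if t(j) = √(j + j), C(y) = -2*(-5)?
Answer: 10/7 ≈ 1.4286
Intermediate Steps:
C(y) = 10
t(j) = √2*√j (t(j) = √(2*j) = √2*√j)
f(Z) = 2*Z/(4 + Z) (f(Z) = (Z + Z)/(Z + √2*√8) = (2*Z)/(Z + √2*(2*√2)) = (2*Z)/(Z + 4) = (2*Z)/(4 + Z) = 2*Z/(4 + Z))
1*f(C(-6)) = 1*(2*10/(4 + 10)) = 1*(2*10/14) = 1*(2*10*(1/14)) = 1*(10/7) = 10/7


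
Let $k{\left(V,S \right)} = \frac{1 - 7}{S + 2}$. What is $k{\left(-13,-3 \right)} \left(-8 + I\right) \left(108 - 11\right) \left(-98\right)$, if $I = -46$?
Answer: $3079944$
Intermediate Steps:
$k{\left(V,S \right)} = - \frac{6}{2 + S}$
$k{\left(-13,-3 \right)} \left(-8 + I\right) \left(108 - 11\right) \left(-98\right) = - \frac{6}{2 - 3} \left(-8 - 46\right) \left(108 - 11\right) \left(-98\right) = - \frac{6}{-1} \left(\left(-54\right) 97\right) \left(-98\right) = \left(-6\right) \left(-1\right) \left(-5238\right) \left(-98\right) = 6 \left(-5238\right) \left(-98\right) = \left(-31428\right) \left(-98\right) = 3079944$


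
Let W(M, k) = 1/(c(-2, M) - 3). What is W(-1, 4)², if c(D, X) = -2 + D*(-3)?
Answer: 1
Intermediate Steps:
c(D, X) = -2 - 3*D
W(M, k) = 1 (W(M, k) = 1/((-2 - 3*(-2)) - 3) = 1/((-2 + 6) - 3) = 1/(4 - 3) = 1/1 = 1)
W(-1, 4)² = 1² = 1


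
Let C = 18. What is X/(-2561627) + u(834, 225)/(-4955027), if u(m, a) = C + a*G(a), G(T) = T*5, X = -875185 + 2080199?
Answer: -601757713549/1153902813539 ≈ -0.52150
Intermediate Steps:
X = 1205014
G(T) = 5*T
u(m, a) = 18 + 5*a² (u(m, a) = 18 + a*(5*a) = 18 + 5*a²)
X/(-2561627) + u(834, 225)/(-4955027) = 1205014/(-2561627) + (18 + 5*225²)/(-4955027) = 1205014*(-1/2561627) + (18 + 5*50625)*(-1/4955027) = -1205014/2561627 + (18 + 253125)*(-1/4955027) = -1205014/2561627 + 253143*(-1/4955027) = -1205014/2561627 - 23013/450457 = -601757713549/1153902813539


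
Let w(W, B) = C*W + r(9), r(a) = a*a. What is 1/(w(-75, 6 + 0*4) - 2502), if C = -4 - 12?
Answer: -1/1221 ≈ -0.00081900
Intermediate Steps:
C = -16
r(a) = a**2
w(W, B) = 81 - 16*W (w(W, B) = -16*W + 9**2 = -16*W + 81 = 81 - 16*W)
1/(w(-75, 6 + 0*4) - 2502) = 1/((81 - 16*(-75)) - 2502) = 1/((81 + 1200) - 2502) = 1/(1281 - 2502) = 1/(-1221) = -1/1221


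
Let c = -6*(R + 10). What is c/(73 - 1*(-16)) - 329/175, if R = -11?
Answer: -4033/2225 ≈ -1.8126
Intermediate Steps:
c = 6 (c = -6*(-11 + 10) = -6*(-1) = 6)
c/(73 - 1*(-16)) - 329/175 = 6/(73 - 1*(-16)) - 329/175 = 6/(73 + 16) - 329*1/175 = 6/89 - 47/25 = -4033/2225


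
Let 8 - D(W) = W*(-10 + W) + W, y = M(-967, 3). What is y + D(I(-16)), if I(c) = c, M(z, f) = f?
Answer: -389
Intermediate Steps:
y = 3
D(W) = 8 - W - W*(-10 + W) (D(W) = 8 - (W*(-10 + W) + W) = 8 - (W + W*(-10 + W)) = 8 + (-W - W*(-10 + W)) = 8 - W - W*(-10 + W))
y + D(I(-16)) = 3 + (8 - 1*(-16)**2 + 9*(-16)) = 3 + (8 - 1*256 - 144) = 3 + (8 - 256 - 144) = 3 - 392 = -389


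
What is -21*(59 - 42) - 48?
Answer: -405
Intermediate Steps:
-21*(59 - 42) - 48 = -21*17 - 48 = -357 - 48 = -405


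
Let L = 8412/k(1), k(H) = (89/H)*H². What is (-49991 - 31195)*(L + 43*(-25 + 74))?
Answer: -15907178910/89 ≈ -1.7873e+8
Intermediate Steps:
k(H) = 89*H
L = 8412/89 (L = 8412/((89*1)) = 8412/89 ≈ 94.517)
(-49991 - 31195)*(L + 43*(-25 + 74)) = (-49991 - 31195)*(8412/89 + 43*(-25 + 74)) = -81186*(8412/89 + 43*49) = -81186*(8412/89 + 2107) = -81186*195935/89 = -15907178910/89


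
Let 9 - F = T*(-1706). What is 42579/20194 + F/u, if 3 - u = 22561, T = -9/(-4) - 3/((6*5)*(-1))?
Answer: 4396777853/2277681260 ≈ 1.9304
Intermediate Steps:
T = 47/20 (T = -9*(-1/4) - 3/(30*(-1)) = 9/4 - 3/(-30) = 9/4 - 3*(-1/30) = 9/4 + 1/10 = 47/20 ≈ 2.3500)
F = 40181/10 (F = 9 - 47*(-1706)/20 = 9 - 1*(-40091/10) = 9 + 40091/10 = 40181/10 ≈ 4018.1)
u = -22558 (u = 3 - 1*22561 = 3 - 22561 = -22558)
42579/20194 + F/u = 42579/20194 + (40181/10)/(-22558) = 42579*(1/20194) + (40181/10)*(-1/22558) = 42579/20194 - 40181/225580 = 4396777853/2277681260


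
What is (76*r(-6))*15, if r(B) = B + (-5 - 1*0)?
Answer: -12540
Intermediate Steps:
r(B) = -5 + B (r(B) = B + (-5 + 0) = B - 5 = -5 + B)
(76*r(-6))*15 = (76*(-5 - 6))*15 = (76*(-11))*15 = -836*15 = -12540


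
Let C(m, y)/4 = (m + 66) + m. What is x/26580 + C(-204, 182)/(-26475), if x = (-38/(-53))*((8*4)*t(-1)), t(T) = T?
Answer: 31582712/621606525 ≈ 0.050808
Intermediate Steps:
C(m, y) = 264 + 8*m (C(m, y) = 4*((m + 66) + m) = 4*((66 + m) + m) = 4*(66 + 2*m) = 264 + 8*m)
x = -1216/53 (x = (-38/(-53))*((8*4)*(-1)) = (-38*(-1/53))*(32*(-1)) = (38/53)*(-32) = -1216/53 ≈ -22.943)
x/26580 + C(-204, 182)/(-26475) = -1216/53/26580 + (264 + 8*(-204))/(-26475) = -1216/53*1/26580 + (264 - 1632)*(-1/26475) = -304/352185 - 1368*(-1/26475) = -304/352185 + 456/8825 = 31582712/621606525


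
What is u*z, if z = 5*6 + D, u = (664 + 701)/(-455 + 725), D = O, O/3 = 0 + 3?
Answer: 1183/6 ≈ 197.17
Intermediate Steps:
O = 9 (O = 3*(0 + 3) = 3*3 = 9)
D = 9
u = 91/18 (u = 1365/270 = 1365*(1/270) = 91/18 ≈ 5.0556)
z = 39 (z = 5*6 + 9 = 30 + 9 = 39)
u*z = (91/18)*39 = 1183/6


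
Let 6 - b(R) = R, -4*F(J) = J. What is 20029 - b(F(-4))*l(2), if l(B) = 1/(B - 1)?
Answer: 20024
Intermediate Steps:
l(B) = 1/(-1 + B)
F(J) = -J/4
b(R) = 6 - R
20029 - b(F(-4))*l(2) = 20029 - (6 - (-1)*(-4)/4)/(-1 + 2) = 20029 - (6 - 1*1)/1 = 20029 - (6 - 1) = 20029 - 5 = 20024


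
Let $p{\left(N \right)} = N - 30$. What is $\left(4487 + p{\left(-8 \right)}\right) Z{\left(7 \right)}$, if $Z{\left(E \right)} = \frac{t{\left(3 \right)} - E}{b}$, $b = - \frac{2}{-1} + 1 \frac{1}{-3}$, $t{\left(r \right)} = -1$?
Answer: $- \frac{106776}{5} \approx -21355.0$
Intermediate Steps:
$b = \frac{5}{3}$ ($b = \left(-2\right) \left(-1\right) + 1 \left(- \frac{1}{3}\right) = 2 - \frac{1}{3} = \frac{5}{3} \approx 1.6667$)
$p{\left(N \right)} = -30 + N$
$Z{\left(E \right)} = - \frac{3}{5} - \frac{3 E}{5}$ ($Z{\left(E \right)} = \frac{-1 - E}{\frac{5}{3}} = \left(-1 - E\right) \frac{3}{5} = - \frac{3}{5} - \frac{3 E}{5}$)
$\left(4487 + p{\left(-8 \right)}\right) Z{\left(7 \right)} = \left(4487 - 38\right) \left(- \frac{3}{5} - \frac{21}{5}\right) = 4449 \left(- \frac{24}{5}\right) = - \frac{106776}{5}$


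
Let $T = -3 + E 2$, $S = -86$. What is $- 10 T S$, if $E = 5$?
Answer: $6020$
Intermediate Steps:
$T = 7$ ($T = -3 + 5 \cdot 2 = -3 + 10 = 7$)
$- 10 T S = \left(-10\right) 7 \left(-86\right) = \left(-70\right) \left(-86\right) = 6020$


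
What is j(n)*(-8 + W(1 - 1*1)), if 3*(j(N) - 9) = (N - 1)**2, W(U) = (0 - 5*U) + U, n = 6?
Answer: -416/3 ≈ -138.67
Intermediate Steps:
W(U) = -4*U (W(U) = -5*U + U = -4*U)
j(N) = 9 + (-1 + N)**2/3 (j(N) = 9 + (N - 1)**2/3 = 9 + (-1 + N)**2/3)
j(n)*(-8 + W(1 - 1*1)) = (9 + (-1 + 6)**2/3)*(-8 - 4*(1 - 1*1)) = (9 + (1/3)*5**2)*(-8 - 4*(1 - 1)) = (9 + (1/3)*25)*(-8 - 4*0) = (9 + 25/3)*(-8 + 0) = (52/3)*(-8) = -416/3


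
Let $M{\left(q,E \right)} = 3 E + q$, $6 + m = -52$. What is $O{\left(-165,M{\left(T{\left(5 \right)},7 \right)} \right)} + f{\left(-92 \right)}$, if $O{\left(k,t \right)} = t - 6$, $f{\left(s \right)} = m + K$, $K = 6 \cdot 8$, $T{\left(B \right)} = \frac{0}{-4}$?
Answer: $5$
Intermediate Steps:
$m = -58$ ($m = -6 - 52 = -58$)
$T{\left(B \right)} = 0$ ($T{\left(B \right)} = 0 \left(- \frac{1}{4}\right) = 0$)
$K = 48$
$f{\left(s \right)} = -10$ ($f{\left(s \right)} = -58 + 48 = -10$)
$M{\left(q,E \right)} = q + 3 E$
$O{\left(k,t \right)} = -6 + t$ ($O{\left(k,t \right)} = t - 6 = -6 + t$)
$O{\left(-165,M{\left(T{\left(5 \right)},7 \right)} \right)} + f{\left(-92 \right)} = \left(-6 + \left(0 + 3 \cdot 7\right)\right) - 10 = \left(-6 + \left(0 + 21\right)\right) - 10 = \left(-6 + 21\right) - 10 = 15 - 10 = 5$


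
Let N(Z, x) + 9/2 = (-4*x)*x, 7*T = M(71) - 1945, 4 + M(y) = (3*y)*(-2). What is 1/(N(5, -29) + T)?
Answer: -14/51909 ≈ -0.00026970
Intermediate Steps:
M(y) = -4 - 6*y (M(y) = -4 + (3*y)*(-2) = -4 - 6*y)
T = -2375/7 (T = ((-4 - 6*71) - 1945)/7 = ((-4 - 426) - 1945)/7 = (-430 - 1945)/7 = (⅐)*(-2375) = -2375/7 ≈ -339.29)
N(Z, x) = -9/2 - 4*x² (N(Z, x) = -9/2 + (-4*x)*x = -9/2 - 4*x²)
1/(N(5, -29) + T) = 1/((-9/2 - 4*(-29)²) - 2375/7) = 1/((-9/2 - 4*841) - 2375/7) = 1/((-9/2 - 3364) - 2375/7) = 1/(-6737/2 - 2375/7) = 1/(-51909/14) = -14/51909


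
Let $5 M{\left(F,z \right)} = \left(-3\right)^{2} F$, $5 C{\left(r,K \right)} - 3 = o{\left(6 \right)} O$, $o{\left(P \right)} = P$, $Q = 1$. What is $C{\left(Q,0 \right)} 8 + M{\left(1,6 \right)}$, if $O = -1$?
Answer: $-3$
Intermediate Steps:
$C{\left(r,K \right)} = - \frac{3}{5}$ ($C{\left(r,K \right)} = \frac{3}{5} + \frac{6 \left(-1\right)}{5} = \frac{3}{5} + \frac{1}{5} \left(-6\right) = \frac{3}{5} - \frac{6}{5} = - \frac{3}{5}$)
$M{\left(F,z \right)} = \frac{9 F}{5}$ ($M{\left(F,z \right)} = \frac{\left(-3\right)^{2} F}{5} = \frac{9 F}{5}$)
$C{\left(Q,0 \right)} 8 + M{\left(1,6 \right)} = \left(- \frac{3}{5}\right) 8 + \frac{9}{5} \cdot 1 = - \frac{24}{5} + \frac{9}{5} = -3$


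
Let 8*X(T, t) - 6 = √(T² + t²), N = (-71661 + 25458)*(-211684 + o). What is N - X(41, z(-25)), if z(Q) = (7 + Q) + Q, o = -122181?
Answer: 61702258377/4 - √3530/8 ≈ 1.5426e+10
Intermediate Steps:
N = 15425564595 (N = (-71661 + 25458)*(-211684 - 122181) = -46203*(-333865) = 15425564595)
z(Q) = 7 + 2*Q
X(T, t) = ¾ + √(T² + t²)/8
N - X(41, z(-25)) = 15425564595 - (¾ + √(41² + (7 + 2*(-25))²)/8) = 15425564595 - (¾ + √(1681 + (7 - 50)²)/8) = 15425564595 - (¾ + √(1681 + (-43)²)/8) = 15425564595 - (¾ + √(1681 + 1849)/8) = 15425564595 - (¾ + √3530/8) = 15425564595 + (-¾ - √3530/8) = 61702258377/4 - √3530/8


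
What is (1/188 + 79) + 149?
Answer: 42865/188 ≈ 228.01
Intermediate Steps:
(1/188 + 79) + 149 = 14853/188 + 149 = 42865/188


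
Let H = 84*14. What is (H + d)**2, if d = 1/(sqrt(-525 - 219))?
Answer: (437472 - I*sqrt(186))**2/138384 ≈ 1.383e+6 - 86.229*I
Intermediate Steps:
d = -I*sqrt(186)/372 (d = 1/(sqrt(-744)) = 1/(2*I*sqrt(186)) = -I*sqrt(186)/372 ≈ -0.036662*I)
H = 1176
(H + d)**2 = (1176 - I*sqrt(186)/372)**2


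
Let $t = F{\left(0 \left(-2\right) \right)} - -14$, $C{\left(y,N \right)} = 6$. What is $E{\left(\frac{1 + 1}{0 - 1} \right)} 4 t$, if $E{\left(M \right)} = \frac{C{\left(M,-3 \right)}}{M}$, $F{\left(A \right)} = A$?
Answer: $-168$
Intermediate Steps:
$t = 14$ ($t = 0 \left(-2\right) - -14 = 0 + 14 = 14$)
$E{\left(M \right)} = \frac{6}{M}$
$E{\left(\frac{1 + 1}{0 - 1} \right)} 4 t = \frac{6}{\left(1 + 1\right) \frac{1}{0 - 1}} \cdot 4 \cdot 14 = \frac{6}{2 \frac{1}{-1}} \cdot 4 \cdot 14 = \frac{6}{2 \left(-1\right)} 4 \cdot 14 = \frac{6}{-2} \cdot 4 \cdot 14 = 6 \left(- \frac{1}{2}\right) 4 \cdot 14 = \left(-3\right) 4 \cdot 14 = \left(-12\right) 14 = -168$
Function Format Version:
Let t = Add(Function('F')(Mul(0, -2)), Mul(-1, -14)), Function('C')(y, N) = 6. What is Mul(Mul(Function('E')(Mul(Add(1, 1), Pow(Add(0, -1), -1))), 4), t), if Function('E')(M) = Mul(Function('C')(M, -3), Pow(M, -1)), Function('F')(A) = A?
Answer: -168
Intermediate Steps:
t = 14 (t = Add(Mul(0, -2), Mul(-1, -14)) = Add(0, 14) = 14)
Function('E')(M) = Mul(6, Pow(M, -1))
Mul(Mul(Function('E')(Mul(Add(1, 1), Pow(Add(0, -1), -1))), 4), t) = Mul(Mul(Mul(6, Pow(Mul(Add(1, 1), Pow(Add(0, -1), -1)), -1)), 4), 14) = Mul(Mul(Mul(6, Pow(Mul(2, Pow(-1, -1)), -1)), 4), 14) = Mul(Mul(Mul(6, Pow(Mul(2, -1), -1)), 4), 14) = Mul(Mul(Mul(6, Pow(-2, -1)), 4), 14) = Mul(Mul(Mul(6, Rational(-1, 2)), 4), 14) = Mul(Mul(-3, 4), 14) = Mul(-12, 14) = -168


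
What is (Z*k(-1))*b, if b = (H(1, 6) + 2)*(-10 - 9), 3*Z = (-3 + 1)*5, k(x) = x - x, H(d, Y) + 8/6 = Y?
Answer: 0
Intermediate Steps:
H(d, Y) = -4/3 + Y
k(x) = 0
Z = -10/3 (Z = ((-3 + 1)*5)/3 = (-2*5)/3 = (1/3)*(-10) = -10/3 ≈ -3.3333)
b = -380/3 (b = ((-4/3 + 6) + 2)*(-10 - 9) = (14/3 + 2)*(-19) = (20/3)*(-19) = -380/3 ≈ -126.67)
(Z*k(-1))*b = -10/3*0*(-380/3) = 0*(-380/3) = 0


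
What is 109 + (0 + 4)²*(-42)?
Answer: -563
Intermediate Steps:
109 + (0 + 4)²*(-42) = 109 + 4²*(-42) = 109 + 16*(-42) = 109 - 672 = -563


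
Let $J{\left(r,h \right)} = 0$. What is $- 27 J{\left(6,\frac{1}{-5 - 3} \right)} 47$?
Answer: $0$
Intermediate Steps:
$- 27 J{\left(6,\frac{1}{-5 - 3} \right)} 47 = \left(-27\right) 0 \cdot 47 = 0 \cdot 47 = 0$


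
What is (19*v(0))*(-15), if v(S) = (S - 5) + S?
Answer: 1425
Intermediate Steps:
v(S) = -5 + 2*S (v(S) = (-5 + S) + S = -5 + 2*S)
(19*v(0))*(-15) = (19*(-5 + 2*0))*(-15) = (19*(-5 + 0))*(-15) = (19*(-5))*(-15) = -95*(-15) = 1425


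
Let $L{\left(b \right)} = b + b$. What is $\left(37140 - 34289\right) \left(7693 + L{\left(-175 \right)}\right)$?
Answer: $20934893$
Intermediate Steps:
$L{\left(b \right)} = 2 b$
$\left(37140 - 34289\right) \left(7693 + L{\left(-175 \right)}\right) = \left(37140 - 34289\right) \left(7693 + 2 \left(-175\right)\right) = 2851 \left(7693 - 350\right) = 2851 \cdot 7343 = 20934893$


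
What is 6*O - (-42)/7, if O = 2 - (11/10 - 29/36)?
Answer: 487/30 ≈ 16.233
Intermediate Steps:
O = 307/180 (O = 2 - (11*(1/10) - 29*1/36) = 2 - (11/10 - 29/36) = 2 - 1*53/180 = 2 - 53/180 = 307/180 ≈ 1.7056)
6*O - (-42)/7 = 6*(307/180) - (-42)/7 = 307/30 - (-42)/7 = 307/30 - 14*(-3/7) = 307/30 + 6 = 487/30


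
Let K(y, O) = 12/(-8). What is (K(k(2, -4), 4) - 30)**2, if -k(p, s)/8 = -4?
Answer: 3969/4 ≈ 992.25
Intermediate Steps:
k(p, s) = 32 (k(p, s) = -8*(-4) = 32)
K(y, O) = -3/2 (K(y, O) = 12*(-1/8) = -3/2)
(K(k(2, -4), 4) - 30)**2 = (-3/2 - 30)**2 = (-63/2)**2 = 3969/4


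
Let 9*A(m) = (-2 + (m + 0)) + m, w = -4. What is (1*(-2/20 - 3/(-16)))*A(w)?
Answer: -7/72 ≈ -0.097222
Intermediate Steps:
A(m) = -2/9 + 2*m/9 (A(m) = ((-2 + (m + 0)) + m)/9 = ((-2 + m) + m)/9 = (-2 + 2*m)/9 = -2/9 + 2*m/9)
(1*(-2/20 - 3/(-16)))*A(w) = (1*(-2/20 - 3/(-16)))*(-2/9 + (2/9)*(-4)) = (1*(-2*1/20 - 3*(-1/16)))*(-2/9 - 8/9) = (1*(-1/10 + 3/16))*(-10/9) = (1*(7/80))*(-10/9) = (7/80)*(-10/9) = -7/72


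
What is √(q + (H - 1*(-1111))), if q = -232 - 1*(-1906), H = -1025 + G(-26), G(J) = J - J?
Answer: 4*√110 ≈ 41.952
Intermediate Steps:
G(J) = 0
H = -1025 (H = -1025 + 0 = -1025)
q = 1674 (q = -232 + 1906 = 1674)
√(q + (H - 1*(-1111))) = √(1674 + (-1025 - 1*(-1111))) = √(1674 + (-1025 + 1111)) = √(1674 + 86) = √1760 = 4*√110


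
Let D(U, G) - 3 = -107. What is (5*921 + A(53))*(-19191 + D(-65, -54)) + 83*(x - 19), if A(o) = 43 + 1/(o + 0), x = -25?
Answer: -4753420331/53 ≈ -8.9687e+7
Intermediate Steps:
D(U, G) = -104 (D(U, G) = 3 - 107 = -104)
A(o) = 43 + 1/o
(5*921 + A(53))*(-19191 + D(-65, -54)) + 83*(x - 19) = (5*921 + (43 + 1/53))*(-19191 - 104) + 83*(-25 - 19) = (4605 + (43 + 1/53))*(-19295) + 83*(-44) = (4605 + 2280/53)*(-19295) - 3652 = (246345/53)*(-19295) - 3652 = -4753226775/53 - 3652 = -4753420331/53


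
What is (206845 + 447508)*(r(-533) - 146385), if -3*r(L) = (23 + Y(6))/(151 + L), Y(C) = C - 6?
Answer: -109772418585011/1146 ≈ -9.5787e+10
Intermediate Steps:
Y(C) = -6 + C
r(L) = -23/(3*(151 + L)) (r(L) = -(23 + (-6 + 6))/(3*(151 + L)) = -(23 + 0)/(3*(151 + L)) = -23/(3*(151 + L)))
(206845 + 447508)*(r(-533) - 146385) = (206845 + 447508)*(-23/(453 + 3*(-533)) - 146385) = 654353*(-23/(453 - 1599) - 146385) = 654353*(-23/(-1146) - 146385) = 654353*(-23*(-1/1146) - 146385) = 654353*(23/1146 - 146385) = 654353*(-167757187/1146) = -109772418585011/1146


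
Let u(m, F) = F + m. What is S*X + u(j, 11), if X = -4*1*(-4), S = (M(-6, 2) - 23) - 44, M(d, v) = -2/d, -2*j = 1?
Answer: -6337/6 ≈ -1056.2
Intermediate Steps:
j = -½ (j = -½*1 = -½ ≈ -0.50000)
S = -200/3 (S = (-2/(-6) - 23) - 44 = (-2*(-⅙) - 23) - 44 = (⅓ - 23) - 44 = -68/3 - 44 = -200/3 ≈ -66.667)
X = 16 (X = -4*(-4) = 16)
S*X + u(j, 11) = -200/3*16 + (11 - ½) = -3200/3 + 21/2 = -6337/6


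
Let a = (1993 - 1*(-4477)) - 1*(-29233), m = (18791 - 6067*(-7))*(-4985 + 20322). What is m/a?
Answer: 313181540/11901 ≈ 26316.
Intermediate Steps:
m = 939544620 (m = (18791 + 42469)*15337 = 61260*15337 = 939544620)
a = 35703 (a = (1993 + 4477) + 29233 = 6470 + 29233 = 35703)
m/a = 939544620/35703 = 939544620*(1/35703) = 313181540/11901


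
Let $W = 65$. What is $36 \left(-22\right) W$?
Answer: $-51480$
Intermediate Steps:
$36 \left(-22\right) W = 36 \left(-22\right) 65 = \left(-792\right) 65 = -51480$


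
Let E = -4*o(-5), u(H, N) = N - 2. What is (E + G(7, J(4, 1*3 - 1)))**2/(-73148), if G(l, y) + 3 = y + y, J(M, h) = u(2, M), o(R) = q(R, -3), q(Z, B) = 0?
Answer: -1/73148 ≈ -1.3671e-5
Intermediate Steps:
o(R) = 0
u(H, N) = -2 + N
J(M, h) = -2 + M
G(l, y) = -3 + 2*y (G(l, y) = -3 + (y + y) = -3 + 2*y)
E = 0 (E = -4*0 = 0)
(E + G(7, J(4, 1*3 - 1)))**2/(-73148) = (0 + (-3 + 2*(-2 + 4)))**2/(-73148) = (0 + (-3 + 2*2))**2*(-1/73148) = (0 + (-3 + 4))**2*(-1/73148) = (0 + 1)**2*(-1/73148) = 1**2*(-1/73148) = 1*(-1/73148) = -1/73148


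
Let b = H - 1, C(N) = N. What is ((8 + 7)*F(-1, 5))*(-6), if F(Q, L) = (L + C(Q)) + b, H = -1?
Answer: -180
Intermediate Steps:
b = -2 (b = -1 - 1 = -2)
F(Q, L) = -2 + L + Q (F(Q, L) = (L + Q) - 2 = -2 + L + Q)
((8 + 7)*F(-1, 5))*(-6) = ((8 + 7)*(-2 + 5 - 1))*(-6) = (15*2)*(-6) = 30*(-6) = -180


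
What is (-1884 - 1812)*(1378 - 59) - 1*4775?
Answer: -4879799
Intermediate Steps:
(-1884 - 1812)*(1378 - 59) - 1*4775 = -3696*1319 - 4775 = -4875024 - 4775 = -4879799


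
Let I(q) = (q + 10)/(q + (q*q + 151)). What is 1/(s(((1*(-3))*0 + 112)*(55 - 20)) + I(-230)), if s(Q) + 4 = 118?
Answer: 52821/6021374 ≈ 0.0087723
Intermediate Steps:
s(Q) = 114 (s(Q) = -4 + 118 = 114)
I(q) = (10 + q)/(151 + q + q²) (I(q) = (10 + q)/(q + (q² + 151)) = (10 + q)/(q + (151 + q²)) = (10 + q)/(151 + q + q²))
1/(s(((1*(-3))*0 + 112)*(55 - 20)) + I(-230)) = 1/(114 + (10 - 230)/(151 - 230 + (-230)²)) = 1/(114 - 220/(151 - 230 + 52900)) = 1/(114 - 220/52821) = 1/(6021374/52821) = 52821/6021374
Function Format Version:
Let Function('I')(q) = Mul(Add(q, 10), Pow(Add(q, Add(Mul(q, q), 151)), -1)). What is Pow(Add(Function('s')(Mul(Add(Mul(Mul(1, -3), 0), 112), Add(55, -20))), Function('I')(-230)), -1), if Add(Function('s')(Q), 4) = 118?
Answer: Rational(52821, 6021374) ≈ 0.0087723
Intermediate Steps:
Function('s')(Q) = 114 (Function('s')(Q) = Add(-4, 118) = 114)
Function('I')(q) = Mul(Pow(Add(151, q, Pow(q, 2)), -1), Add(10, q)) (Function('I')(q) = Mul(Add(10, q), Pow(Add(q, Add(Pow(q, 2), 151)), -1)) = Mul(Add(10, q), Pow(Add(q, Add(151, Pow(q, 2))), -1)) = Mul(Add(10, q), Pow(Add(151, q, Pow(q, 2)), -1)) = Mul(Pow(Add(151, q, Pow(q, 2)), -1), Add(10, q)))
Pow(Add(Function('s')(Mul(Add(Mul(Mul(1, -3), 0), 112), Add(55, -20))), Function('I')(-230)), -1) = Pow(Add(114, Mul(Pow(Add(151, -230, Pow(-230, 2)), -1), Add(10, -230))), -1) = Pow(Add(114, Mul(Pow(Add(151, -230, 52900), -1), -220)), -1) = Pow(Add(114, Mul(Pow(52821, -1), -220)), -1) = Pow(Add(114, Mul(Rational(1, 52821), -220)), -1) = Pow(Add(114, Rational(-220, 52821)), -1) = Pow(Rational(6021374, 52821), -1) = Rational(52821, 6021374)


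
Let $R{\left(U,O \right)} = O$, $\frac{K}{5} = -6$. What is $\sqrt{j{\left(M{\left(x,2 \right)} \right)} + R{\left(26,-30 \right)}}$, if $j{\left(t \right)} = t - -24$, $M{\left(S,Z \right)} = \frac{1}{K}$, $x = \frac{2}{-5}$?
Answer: $\frac{i \sqrt{5430}}{30} \approx 2.4563 i$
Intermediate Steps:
$K = -30$ ($K = 5 \left(-6\right) = -30$)
$x = - \frac{2}{5}$ ($x = 2 \left(- \frac{1}{5}\right) = - \frac{2}{5} \approx -0.4$)
$M{\left(S,Z \right)} = - \frac{1}{30}$ ($M{\left(S,Z \right)} = \frac{1}{-30} = - \frac{1}{30}$)
$j{\left(t \right)} = 24 + t$ ($j{\left(t \right)} = t + 24 = 24 + t$)
$\sqrt{j{\left(M{\left(x,2 \right)} \right)} + R{\left(26,-30 \right)}} = \sqrt{\left(24 - \frac{1}{30}\right) - 30} = \sqrt{\frac{719}{30} - 30} = \sqrt{- \frac{181}{30}} = \frac{i \sqrt{5430}}{30}$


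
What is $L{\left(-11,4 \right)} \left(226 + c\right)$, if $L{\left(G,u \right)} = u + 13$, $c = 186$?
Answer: $7004$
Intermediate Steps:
$L{\left(G,u \right)} = 13 + u$
$L{\left(-11,4 \right)} \left(226 + c\right) = \left(13 + 4\right) \left(226 + 186\right) = 17 \cdot 412 = 7004$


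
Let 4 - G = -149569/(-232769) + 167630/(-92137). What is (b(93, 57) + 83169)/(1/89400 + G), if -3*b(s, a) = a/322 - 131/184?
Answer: 25673496154777516272125/1598027491551882433 ≈ 16066.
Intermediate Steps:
b(s, a) = 131/552 - a/966 (b(s, a) = -(a/322 - 131/184)/3 = -(-131/184 + a/322)/3 = 131/552 - a/966)
G = 111024777929/21446637353 (G = 4 - (-149569/(-232769) + 167630/(-92137)) = 4 - (-149569*(-1/232769) + 167630*(-1/92137)) = 4 - (149569/232769 - 167630/92137) = 4 - 1*(-25238228517/21446637353) = 4 + 25238228517/21446637353 = 111024777929/21446637353 ≈ 5.1768)
(b(93, 57) + 83169)/(1/89400 + G) = ((131/552 - 1/966*57) + 83169)/(1/89400 + 111024777929/21446637353) = ((131/552 - 19/322) + 83169)/(1/89400 + 111024777929/21446637353) = (689/3864 + 83169)/(9925636593489953/1917329379358200) = (321365705/3864)*(1917329379358200/9925636593489953) = 25673496154777516272125/1598027491551882433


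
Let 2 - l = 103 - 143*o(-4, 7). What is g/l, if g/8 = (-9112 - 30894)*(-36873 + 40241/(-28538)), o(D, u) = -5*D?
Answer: 168396762125960/39368171 ≈ 4.2775e+6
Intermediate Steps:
l = 2759 (l = 2 - (103 - (-715)*(-4)) = 2 - (103 - 143*20) = 2 - (103 - 2860) = 2 - 1*(-2757) = 2 + 2757 = 2759)
g = 168396762125960/14269 (g = 8*((-9112 - 30894)*(-36873 + 40241/(-28538))) = 8*(-40006*(-36873 + 40241*(-1/28538))) = 8*(-40006*(-36873 - 40241/28538)) = 8*(-40006*(-1052321915/28538)) = 8*(21049595265745/14269) = 168396762125960/14269 ≈ 1.1802e+10)
g/l = (168396762125960/14269)/2759 = (168396762125960/14269)*(1/2759) = 168396762125960/39368171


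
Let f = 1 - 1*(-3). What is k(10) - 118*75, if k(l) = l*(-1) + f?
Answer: -8856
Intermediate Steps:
f = 4 (f = 1 + 3 = 4)
k(l) = 4 - l (k(l) = l*(-1) + 4 = -l + 4 = 4 - l)
k(10) - 118*75 = (4 - 1*10) - 118*75 = (4 - 10) - 8850 = -6 - 8850 = -8856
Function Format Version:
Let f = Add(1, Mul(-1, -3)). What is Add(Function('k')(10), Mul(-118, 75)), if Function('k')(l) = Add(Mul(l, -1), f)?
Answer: -8856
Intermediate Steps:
f = 4 (f = Add(1, 3) = 4)
Function('k')(l) = Add(4, Mul(-1, l)) (Function('k')(l) = Add(Mul(l, -1), 4) = Add(Mul(-1, l), 4) = Add(4, Mul(-1, l)))
Add(Function('k')(10), Mul(-118, 75)) = Add(Add(4, Mul(-1, 10)), Mul(-118, 75)) = Add(Add(4, -10), -8850) = Add(-6, -8850) = -8856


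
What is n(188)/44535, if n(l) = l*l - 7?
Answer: 11779/14845 ≈ 0.79347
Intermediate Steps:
n(l) = -7 + l**2 (n(l) = l**2 - 7 = -7 + l**2)
n(188)/44535 = (-7 + 188**2)/44535 = (-7 + 35344)*(1/44535) = 35337*(1/44535) = 11779/14845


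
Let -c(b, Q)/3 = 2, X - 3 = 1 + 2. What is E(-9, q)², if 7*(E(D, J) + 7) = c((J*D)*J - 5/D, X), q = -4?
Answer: 3025/49 ≈ 61.735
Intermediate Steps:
X = 6 (X = 3 + (1 + 2) = 3 + 3 = 6)
c(b, Q) = -6 (c(b, Q) = -3*2 = -6)
E(D, J) = -55/7 (E(D, J) = -7 + (⅐)*(-6) = -7 - 6/7 = -55/7)
E(-9, q)² = (-55/7)² = 3025/49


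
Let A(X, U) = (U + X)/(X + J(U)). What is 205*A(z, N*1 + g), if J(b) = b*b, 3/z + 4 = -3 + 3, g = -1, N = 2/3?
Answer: 7995/23 ≈ 347.61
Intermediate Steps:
N = ⅔ (N = 2*(⅓) = ⅔ ≈ 0.66667)
z = -¾ (z = 3/(-4 + (-3 + 3)) = 3/(-4 + 0) = 3/(-4) = 3*(-¼) = -¾ ≈ -0.75000)
J(b) = b²
A(X, U) = (U + X)/(X + U²)
205*A(z, N*1 + g) = 205*((((⅔)*1 - 1) - ¾)/(-¾ + ((⅔)*1 - 1)²)) = 205*(((⅔ - 1) - ¾)/(-¾ + (⅔ - 1)²)) = 205*((-⅓ - ¾)/(-¾ + (-⅓)²)) = 205*(-13/12/(-¾ + ⅑)) = 205*(-13/12/(-23/36)) = 205*(-36/23*(-13/12)) = 205*(39/23) = 7995/23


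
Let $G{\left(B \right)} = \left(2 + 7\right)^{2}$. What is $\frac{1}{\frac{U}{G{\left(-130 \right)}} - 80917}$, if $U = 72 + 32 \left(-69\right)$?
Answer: $- \frac{27}{2185471} \approx -1.2354 \cdot 10^{-5}$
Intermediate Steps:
$G{\left(B \right)} = 81$ ($G{\left(B \right)} = 9^{2} = 81$)
$U = -2136$ ($U = 72 - 2208 = -2136$)
$\frac{1}{\frac{U}{G{\left(-130 \right)}} - 80917} = \frac{1}{- \frac{2136}{81} - 80917} = \frac{1}{\left(-2136\right) \frac{1}{81} - 80917} = \frac{1}{- \frac{712}{27} - 80917} = \frac{1}{- \frac{2185471}{27}} = - \frac{27}{2185471}$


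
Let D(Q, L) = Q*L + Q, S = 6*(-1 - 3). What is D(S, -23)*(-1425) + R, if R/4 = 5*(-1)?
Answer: -752420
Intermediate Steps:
S = -24 (S = 6*(-4) = -24)
D(Q, L) = Q + L*Q (D(Q, L) = L*Q + Q = Q + L*Q)
R = -20 (R = 4*(5*(-1)) = 4*(-5) = -20)
D(S, -23)*(-1425) + R = -24*(1 - 23)*(-1425) - 20 = -24*(-22)*(-1425) - 20 = 528*(-1425) - 20 = -752400 - 20 = -752420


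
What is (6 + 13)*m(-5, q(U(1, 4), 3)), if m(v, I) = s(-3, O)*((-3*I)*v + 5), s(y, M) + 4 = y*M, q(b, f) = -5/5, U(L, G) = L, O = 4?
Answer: 3040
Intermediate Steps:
q(b, f) = -1 (q(b, f) = -5*1/5 = -1)
s(y, M) = -4 + M*y (s(y, M) = -4 + y*M = -4 + M*y)
m(v, I) = -80 + 48*I*v (m(v, I) = (-4 + 4*(-3))*((-3*I)*v + 5) = (-4 - 12)*(-3*I*v + 5) = -16*(5 - 3*I*v) = -80 + 48*I*v)
(6 + 13)*m(-5, q(U(1, 4), 3)) = (6 + 13)*(-80 + 48*(-1)*(-5)) = 19*(-80 + 240) = 19*160 = 3040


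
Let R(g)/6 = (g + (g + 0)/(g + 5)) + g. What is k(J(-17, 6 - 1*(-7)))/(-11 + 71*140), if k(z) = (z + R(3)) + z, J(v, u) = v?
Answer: 17/39716 ≈ 0.00042804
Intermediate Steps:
R(g) = 12*g + 6*g/(5 + g) (R(g) = 6*((g + (g + 0)/(g + 5)) + g) = 6*((g + g/(5 + g)) + g) = 6*(2*g + g/(5 + g)) = 12*g + 6*g/(5 + g))
k(z) = 153/4 + 2*z (k(z) = (z + 6*3*(11 + 2*3)/(5 + 3)) + z = (z + 6*3*(11 + 6)/8) + z = (z + 6*3*(1/8)*17) + z = (z + 153/4) + z = (153/4 + z) + z = 153/4 + 2*z)
k(J(-17, 6 - 1*(-7)))/(-11 + 71*140) = (153/4 + 2*(-17))/(-11 + 71*140) = (153/4 - 34)/(-11 + 9940) = (17/4)/9929 = (17/4)*(1/9929) = 17/39716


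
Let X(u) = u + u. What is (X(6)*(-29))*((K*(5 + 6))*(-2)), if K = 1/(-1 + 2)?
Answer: 7656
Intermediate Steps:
K = 1 (K = 1/1 = 1)
X(u) = 2*u
(X(6)*(-29))*((K*(5 + 6))*(-2)) = ((2*6)*(-29))*((1*(5 + 6))*(-2)) = (12*(-29))*((1*11)*(-2)) = -3828*(-2) = -348*(-22) = 7656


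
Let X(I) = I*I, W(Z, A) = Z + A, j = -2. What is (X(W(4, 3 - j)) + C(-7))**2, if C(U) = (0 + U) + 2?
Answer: 5776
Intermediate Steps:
C(U) = 2 + U (C(U) = U + 2 = 2 + U)
W(Z, A) = A + Z
X(I) = I**2
(X(W(4, 3 - j)) + C(-7))**2 = (((3 - 1*(-2)) + 4)**2 + (2 - 7))**2 = (((3 + 2) + 4)**2 - 5)**2 = ((5 + 4)**2 - 5)**2 = (9**2 - 5)**2 = (81 - 5)**2 = 76**2 = 5776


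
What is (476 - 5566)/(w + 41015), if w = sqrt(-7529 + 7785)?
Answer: -5090/41031 ≈ -0.12405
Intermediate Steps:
w = 16 (w = sqrt(256) = 16)
(476 - 5566)/(w + 41015) = (476 - 5566)/(16 + 41015) = -5090/41031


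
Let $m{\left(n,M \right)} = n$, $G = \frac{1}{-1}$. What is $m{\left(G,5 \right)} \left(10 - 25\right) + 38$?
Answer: $53$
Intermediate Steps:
$G = -1$
$m{\left(G,5 \right)} \left(10 - 25\right) + 38 = - (10 - 25) + 38 = \left(-1\right) \left(-15\right) + 38 = 15 + 38 = 53$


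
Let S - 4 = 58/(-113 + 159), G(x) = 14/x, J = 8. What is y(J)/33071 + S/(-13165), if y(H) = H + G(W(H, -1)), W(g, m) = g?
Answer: -4197359/40054933780 ≈ -0.00010479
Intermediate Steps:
y(H) = H + 14/H
S = 121/23 (S = 4 + 58/(-113 + 159) = 4 + 58/46 = 4 + (1/46)*58 = 4 + 29/23 = 121/23 ≈ 5.2609)
y(J)/33071 + S/(-13165) = (8 + 14/8)/33071 + (121/23)/(-13165) = (8 + 14*(⅛))*(1/33071) + (121/23)*(-1/13165) = (8 + 7/4)*(1/33071) - 121/302795 = (39/4)*(1/33071) - 121/302795 = 39/132284 - 121/302795 = -4197359/40054933780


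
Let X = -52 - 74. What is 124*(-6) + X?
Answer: -870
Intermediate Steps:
X = -126
124*(-6) + X = 124*(-6) - 126 = -744 - 126 = -870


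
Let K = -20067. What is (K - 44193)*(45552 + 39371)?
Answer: -5457151980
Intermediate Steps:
(K - 44193)*(45552 + 39371) = (-20067 - 44193)*(45552 + 39371) = -64260*84923 = -5457151980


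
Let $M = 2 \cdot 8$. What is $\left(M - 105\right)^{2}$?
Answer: $7921$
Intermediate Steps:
$M = 16$
$\left(M - 105\right)^{2} = \left(16 - 105\right)^{2} = \left(-89\right)^{2} = 7921$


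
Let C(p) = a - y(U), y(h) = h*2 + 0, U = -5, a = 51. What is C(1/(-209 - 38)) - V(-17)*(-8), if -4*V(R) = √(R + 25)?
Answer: 61 - 4*√2 ≈ 55.343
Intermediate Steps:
y(h) = 2*h (y(h) = 2*h + 0 = 2*h)
C(p) = 61 (C(p) = 51 - 2*(-5) = 51 - 1*(-10) = 51 + 10 = 61)
V(R) = -√(25 + R)/4 (V(R) = -√(R + 25)/4 = -√(25 + R)/4)
C(1/(-209 - 38)) - V(-17)*(-8) = 61 - (-√(25 - 17)/4)*(-8) = 61 - (-√2/2)*(-8) = 61 - 4*√2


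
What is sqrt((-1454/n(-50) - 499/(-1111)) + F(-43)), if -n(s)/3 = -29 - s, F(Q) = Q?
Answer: 2*I*sqrt(2649756109)/23331 ≈ 4.4127*I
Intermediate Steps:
n(s) = 87 + 3*s (n(s) = -3*(-29 - s) = 87 + 3*s)
sqrt((-1454/n(-50) - 499/(-1111)) + F(-43)) = sqrt((-1454/(87 + 3*(-50)) - 499/(-1111)) - 43) = sqrt((-1454/(87 - 150) - 499*(-1/1111)) - 43) = sqrt((-1454/(-63) + 499/1111) - 43) = sqrt((-1454*(-1/63) + 499/1111) - 43) = sqrt((1454/63 + 499/1111) - 43) = sqrt(1646831/69993 - 43) = sqrt(-1362868/69993) = 2*I*sqrt(2649756109)/23331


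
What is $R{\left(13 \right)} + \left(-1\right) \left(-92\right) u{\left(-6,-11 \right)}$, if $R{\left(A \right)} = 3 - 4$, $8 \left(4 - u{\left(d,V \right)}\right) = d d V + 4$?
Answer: $4875$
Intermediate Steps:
$u{\left(d,V \right)} = \frac{7}{2} - \frac{V d^{2}}{8}$ ($u{\left(d,V \right)} = 4 - \frac{d d V + 4}{8} = 4 - \frac{d^{2} V + 4}{8} = 4 - \frac{V d^{2} + 4}{8} = 4 - \frac{4 + V d^{2}}{8} = 4 - \left(\frac{1}{2} + \frac{V d^{2}}{8}\right) = \frac{7}{2} - \frac{V d^{2}}{8}$)
$R{\left(A \right)} = -1$
$R{\left(13 \right)} + \left(-1\right) \left(-92\right) u{\left(-6,-11 \right)} = -1 + \left(-1\right) \left(-92\right) \left(\frac{7}{2} - - \frac{11 \left(-6\right)^{2}}{8}\right) = -1 + 92 \left(\frac{7}{2} - \left(- \frac{11}{8}\right) 36\right) = -1 + 92 \left(\frac{7}{2} + \frac{99}{2}\right) = -1 + 92 \cdot 53 = -1 + 4876 = 4875$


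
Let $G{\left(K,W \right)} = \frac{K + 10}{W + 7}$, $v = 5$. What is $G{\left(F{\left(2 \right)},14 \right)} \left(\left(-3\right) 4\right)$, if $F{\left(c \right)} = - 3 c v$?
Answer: $\frac{80}{7} \approx 11.429$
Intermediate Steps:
$F{\left(c \right)} = - 15 c$ ($F{\left(c \right)} = - 3 c 5 = - 15 c$)
$G{\left(K,W \right)} = \frac{10 + K}{7 + W}$
$G{\left(F{\left(2 \right)},14 \right)} \left(\left(-3\right) 4\right) = \frac{10 - 30}{7 + 14} \left(\left(-3\right) 4\right) = \frac{10 - 30}{21} \left(-12\right) = \frac{1}{21} \left(-20\right) \left(-12\right) = \left(- \frac{20}{21}\right) \left(-12\right) = \frac{80}{7}$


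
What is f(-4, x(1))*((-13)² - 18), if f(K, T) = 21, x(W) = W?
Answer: 3171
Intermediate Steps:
f(-4, x(1))*((-13)² - 18) = 21*((-13)² - 18) = 21*(169 - 18) = 21*151 = 3171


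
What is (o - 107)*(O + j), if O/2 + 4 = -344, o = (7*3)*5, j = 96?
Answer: 1200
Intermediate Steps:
o = 105 (o = 21*5 = 105)
O = -696 (O = -8 + 2*(-344) = -8 - 688 = -696)
(o - 107)*(O + j) = (105 - 107)*(-696 + 96) = -2*(-600) = 1200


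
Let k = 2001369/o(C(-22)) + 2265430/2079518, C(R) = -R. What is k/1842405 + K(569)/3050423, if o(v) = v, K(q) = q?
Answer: 6371807812243200433/128558423910225255870 ≈ 0.049564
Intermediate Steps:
k = 2080966349801/22874698 (k = 2001369/((-1*(-22))) + 2265430/2079518 = 2001369/22 + 2265430*(1/2079518) = 2001369*(1/22) + 1132715/1039759 = 2001369/22 + 1132715/1039759 = 2080966349801/22874698 ≈ 90972.)
k/1842405 + K(569)/3050423 = (2080966349801/22874698)/1842405 + 569/3050423 = (2080966349801/22874698)*(1/1842405) + 569*(1/3050423) = 2080966349801/42144457968690 + 569/3050423 = 6371807812243200433/128558423910225255870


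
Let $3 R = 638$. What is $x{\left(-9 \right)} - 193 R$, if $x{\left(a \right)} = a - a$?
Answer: $- \frac{123134}{3} \approx -41045.0$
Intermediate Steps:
$R = \frac{638}{3}$ ($R = \frac{1}{3} \cdot 638 = \frac{638}{3} \approx 212.67$)
$x{\left(a \right)} = 0$
$x{\left(-9 \right)} - 193 R = 0 - \frac{123134}{3} = - \frac{123134}{3}$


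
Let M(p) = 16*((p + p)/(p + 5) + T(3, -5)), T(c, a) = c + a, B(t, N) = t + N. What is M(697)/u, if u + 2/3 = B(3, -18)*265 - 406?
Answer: 16/307593 ≈ 5.2017e-5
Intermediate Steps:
B(t, N) = N + t
T(c, a) = a + c
u = -13145/3 (u = -2/3 + ((-18 + 3)*265 - 406) = -2/3 + (-15*265 - 406) = -2/3 + (-3975 - 406) = -2/3 - 4381 = -13145/3 ≈ -4381.7)
M(p) = -32 + 32*p/(5 + p) (M(p) = 16*((p + p)/(p + 5) + (-5 + 3)) = 16*((2*p)/(5 + p) - 2) = 16*(2*p/(5 + p) - 2) = 16*(-2 + 2*p/(5 + p)) = -32 + 32*p/(5 + p))
M(697)/u = (-160/(5 + 697))/(-13145/3) = -160/702*(-3/13145) = -160*1/702*(-3/13145) = -80/351*(-3/13145) = 16/307593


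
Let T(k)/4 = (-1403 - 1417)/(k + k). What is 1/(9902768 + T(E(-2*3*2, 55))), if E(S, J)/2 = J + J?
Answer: 11/108930166 ≈ 1.0098e-7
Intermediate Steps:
E(S, J) = 4*J (E(S, J) = 2*(J + J) = 2*(2*J) = 4*J)
T(k) = -5640/k (T(k) = 4*((-1403 - 1417)/(k + k)) = 4*(-2820*1/(2*k)) = 4*(-1410/k) = -5640/k)
1/(9902768 + T(E(-2*3*2, 55))) = 1/(9902768 - 5640/(4*55)) = 1/(9902768 - 5640/220) = 1/(9902768 - 5640*1/220) = 1/(9902768 - 282/11) = 1/(108930166/11) = 11/108930166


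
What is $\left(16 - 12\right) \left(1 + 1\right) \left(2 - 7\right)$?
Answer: $-40$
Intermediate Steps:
$\left(16 - 12\right) \left(1 + 1\right) \left(2 - 7\right) = 4 \cdot 2 \left(-5\right) = 4 \left(-10\right) = -40$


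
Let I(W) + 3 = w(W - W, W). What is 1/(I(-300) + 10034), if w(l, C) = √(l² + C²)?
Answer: 1/10331 ≈ 9.6796e-5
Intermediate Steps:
w(l, C) = √(C² + l²)
I(W) = -3 + √(W²) (I(W) = -3 + √(W² + (W - W)²) = -3 + √(W² + 0²) = -3 + √(W² + 0) = -3 + √(W²))
1/(I(-300) + 10034) = 1/((-3 + √((-300)²)) + 10034) = 1/((-3 + √90000) + 10034) = 1/((-3 + 300) + 10034) = 1/(297 + 10034) = 1/10331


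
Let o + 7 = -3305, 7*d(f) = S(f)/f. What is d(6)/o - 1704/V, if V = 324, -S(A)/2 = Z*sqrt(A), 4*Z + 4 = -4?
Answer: -142/27 - sqrt(6)/34776 ≈ -5.2593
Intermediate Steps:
Z = -2 (Z = -1 + (1/4)*(-4) = -1 - 1 = -2)
S(A) = 4*sqrt(A) (S(A) = -(-4)*sqrt(A) = 4*sqrt(A))
d(f) = 4/(7*sqrt(f)) (d(f) = ((4*sqrt(f))/f)/7 = (4/sqrt(f))/7 = 4/(7*sqrt(f)))
o = -3312 (o = -7 - 3305 = -3312)
d(6)/o - 1704/V = (4/(7*sqrt(6)))/(-3312) - 1704/324 = (4*(sqrt(6)/6)/7)*(-1/3312) - 1704*1/324 = (2*sqrt(6)/21)*(-1/3312) - 142/27 = -sqrt(6)/34776 - 142/27 = -142/27 - sqrt(6)/34776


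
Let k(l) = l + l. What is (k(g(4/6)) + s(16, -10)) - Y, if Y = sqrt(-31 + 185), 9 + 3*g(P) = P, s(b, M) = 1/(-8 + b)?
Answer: -391/72 - sqrt(154) ≈ -17.840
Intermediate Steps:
g(P) = -3 + P/3
Y = sqrt(154) ≈ 12.410
k(l) = 2*l
(k(g(4/6)) + s(16, -10)) - Y = (2*(-3 + (4/6)/3) + 1/(-8 + 16)) - sqrt(154) = (2*(-3 + (4*(1/6))/3) + 1/8) - sqrt(154) = (2*(-3 + (1/3)*(2/3)) + 1/8) - sqrt(154) = (2*(-3 + 2/9) + 1/8) - sqrt(154) = (2*(-25/9) + 1/8) - sqrt(154) = (-50/9 + 1/8) - sqrt(154) = -391/72 - sqrt(154)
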